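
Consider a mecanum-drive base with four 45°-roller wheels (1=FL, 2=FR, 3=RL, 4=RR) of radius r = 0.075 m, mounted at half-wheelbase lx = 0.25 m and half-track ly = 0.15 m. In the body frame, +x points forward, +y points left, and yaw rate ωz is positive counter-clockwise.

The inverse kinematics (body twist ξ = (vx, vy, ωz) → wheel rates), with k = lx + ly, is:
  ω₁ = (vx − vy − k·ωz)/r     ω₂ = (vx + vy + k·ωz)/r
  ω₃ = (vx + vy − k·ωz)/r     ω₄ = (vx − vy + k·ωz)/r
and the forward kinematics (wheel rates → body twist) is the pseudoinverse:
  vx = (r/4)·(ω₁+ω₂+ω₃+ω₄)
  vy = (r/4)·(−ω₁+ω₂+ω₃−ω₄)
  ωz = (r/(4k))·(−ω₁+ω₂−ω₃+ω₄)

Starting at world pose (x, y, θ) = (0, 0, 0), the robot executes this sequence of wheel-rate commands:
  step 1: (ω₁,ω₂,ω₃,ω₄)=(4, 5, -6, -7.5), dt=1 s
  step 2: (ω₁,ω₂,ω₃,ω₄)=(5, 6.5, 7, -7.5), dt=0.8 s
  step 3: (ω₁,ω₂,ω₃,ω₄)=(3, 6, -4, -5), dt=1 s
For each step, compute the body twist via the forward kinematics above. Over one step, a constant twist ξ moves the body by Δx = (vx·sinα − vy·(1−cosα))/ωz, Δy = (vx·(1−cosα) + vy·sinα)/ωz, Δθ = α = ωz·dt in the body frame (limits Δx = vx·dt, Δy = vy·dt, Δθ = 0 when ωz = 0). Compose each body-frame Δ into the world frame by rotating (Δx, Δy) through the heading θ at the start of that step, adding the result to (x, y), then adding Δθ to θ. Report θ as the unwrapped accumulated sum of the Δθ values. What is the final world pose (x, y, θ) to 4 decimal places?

step 1: ξ=(vx,vy,ωz)=(-0.0844, 0.0469, -0.0234), dt=1.0 → body Δ=(-0.0838, 0.0479, -0.0234) → world pose (-0.0838, 0.0479, -0.0234)
step 2: ξ=(vx,vy,ωz)=(0.2062, 0.3000, -0.6094), dt=0.8 → body Δ=(0.2159, 0.1912, -0.4875) → world pose (0.1365, 0.2339, -0.5109)
step 3: ξ=(vx,vy,ωz)=(0.0000, 0.0750, 0.0937), dt=1.0 → body Δ=(-0.0035, 0.0749, 0.0937) → world pose (0.1701, 0.3010, -0.4172)

(0.1701, 0.3010, -0.4172)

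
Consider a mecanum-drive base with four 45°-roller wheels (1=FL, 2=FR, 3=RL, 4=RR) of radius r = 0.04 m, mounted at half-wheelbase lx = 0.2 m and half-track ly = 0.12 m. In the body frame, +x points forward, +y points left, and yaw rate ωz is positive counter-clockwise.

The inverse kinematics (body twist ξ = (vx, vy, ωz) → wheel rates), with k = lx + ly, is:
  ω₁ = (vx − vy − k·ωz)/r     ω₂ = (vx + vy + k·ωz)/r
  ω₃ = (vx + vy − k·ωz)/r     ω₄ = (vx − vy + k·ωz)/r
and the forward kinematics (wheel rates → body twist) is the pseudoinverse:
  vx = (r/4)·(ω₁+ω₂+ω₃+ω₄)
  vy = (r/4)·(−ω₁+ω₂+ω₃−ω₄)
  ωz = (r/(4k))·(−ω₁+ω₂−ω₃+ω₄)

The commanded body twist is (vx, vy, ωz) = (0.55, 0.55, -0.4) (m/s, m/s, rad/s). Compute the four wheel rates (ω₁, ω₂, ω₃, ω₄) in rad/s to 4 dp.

(3.2000, 24.3000, 30.7000, -3.2000)

k = lx + ly = 0.2 + 0.12 = 0.3200;  k·ωz = 0.3200·-0.4 = -0.1280
ω₁ (FL) = (vx − vy − k·ωz)/r = 0.1280/0.04 = 3.2000
ω₂ (FR) = (vx + vy + k·ωz)/r = 0.9720/0.04 = 24.3000
ω₃ (RL) = (vx + vy − k·ωz)/r = 1.2280/0.04 = 30.7000
ω₄ (RR) = (vx − vy + k·ωz)/r = -0.1280/0.04 = -3.2000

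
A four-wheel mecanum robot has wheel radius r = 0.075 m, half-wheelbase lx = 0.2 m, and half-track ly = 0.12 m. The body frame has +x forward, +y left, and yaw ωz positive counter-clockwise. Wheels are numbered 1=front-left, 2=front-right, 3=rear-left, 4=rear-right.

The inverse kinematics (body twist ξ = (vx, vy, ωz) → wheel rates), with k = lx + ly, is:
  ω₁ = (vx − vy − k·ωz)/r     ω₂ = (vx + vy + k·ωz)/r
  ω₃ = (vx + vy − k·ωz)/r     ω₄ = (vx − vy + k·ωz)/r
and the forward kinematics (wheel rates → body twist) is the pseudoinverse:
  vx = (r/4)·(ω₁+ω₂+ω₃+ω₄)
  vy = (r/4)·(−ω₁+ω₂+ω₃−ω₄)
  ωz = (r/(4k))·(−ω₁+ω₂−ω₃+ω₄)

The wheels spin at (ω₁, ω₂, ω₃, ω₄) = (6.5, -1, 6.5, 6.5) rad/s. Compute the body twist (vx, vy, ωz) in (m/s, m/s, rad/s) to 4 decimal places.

k = lx + ly = 0.2 + 0.12 = 0.3200
ω₁+ω₂+ω₃+ω₄ = 18.5000  →  vx = (0.075/4)·18.5000 = 0.3469
−ω₁+ω₂+ω₃−ω₄ = -7.5000  →  vy = (0.075/4)·-7.5000 = -0.1406
−ω₁+ω₂−ω₃+ω₄ = -7.5000  →  ωz = (0.075/1.2800)·-7.5000 = -0.4395

(0.3469, -0.1406, -0.4395)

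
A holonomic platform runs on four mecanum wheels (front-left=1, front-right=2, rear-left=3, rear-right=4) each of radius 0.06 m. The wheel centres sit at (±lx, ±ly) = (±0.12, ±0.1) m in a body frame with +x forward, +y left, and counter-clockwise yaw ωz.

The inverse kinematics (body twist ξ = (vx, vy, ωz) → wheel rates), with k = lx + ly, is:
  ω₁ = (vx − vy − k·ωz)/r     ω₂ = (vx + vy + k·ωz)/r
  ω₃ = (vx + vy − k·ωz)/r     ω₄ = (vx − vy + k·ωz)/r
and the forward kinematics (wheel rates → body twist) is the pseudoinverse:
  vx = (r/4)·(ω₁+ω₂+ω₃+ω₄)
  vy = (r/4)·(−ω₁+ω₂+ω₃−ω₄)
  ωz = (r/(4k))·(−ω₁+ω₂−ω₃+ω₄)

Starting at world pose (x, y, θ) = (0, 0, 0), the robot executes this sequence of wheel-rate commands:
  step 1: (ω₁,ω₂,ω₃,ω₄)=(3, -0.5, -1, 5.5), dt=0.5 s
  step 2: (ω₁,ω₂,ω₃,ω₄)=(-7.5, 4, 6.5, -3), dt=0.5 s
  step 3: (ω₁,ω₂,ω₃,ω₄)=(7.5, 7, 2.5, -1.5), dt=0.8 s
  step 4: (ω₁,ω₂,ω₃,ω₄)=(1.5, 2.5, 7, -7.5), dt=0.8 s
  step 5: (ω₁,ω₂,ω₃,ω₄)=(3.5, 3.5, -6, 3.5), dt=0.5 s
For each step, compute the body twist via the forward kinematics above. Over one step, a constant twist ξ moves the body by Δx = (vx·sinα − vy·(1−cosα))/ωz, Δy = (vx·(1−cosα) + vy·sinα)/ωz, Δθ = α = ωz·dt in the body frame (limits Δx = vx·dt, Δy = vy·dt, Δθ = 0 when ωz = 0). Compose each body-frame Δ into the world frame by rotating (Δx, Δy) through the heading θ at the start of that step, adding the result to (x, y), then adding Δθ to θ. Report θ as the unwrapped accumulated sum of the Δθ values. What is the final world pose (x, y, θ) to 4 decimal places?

step 1: ξ=(vx,vy,ωz)=(0.1050, -0.1500, 0.2045), dt=0.5 → body Δ=(0.0562, -0.0722, 0.1023) → world pose (0.0562, -0.0722, 0.1023)
step 2: ξ=(vx,vy,ωz)=(0.0000, 0.3150, 0.1364), dt=0.5 → body Δ=(-0.0054, 0.1574, 0.0682) → world pose (0.0348, 0.0838, 0.1705)
step 3: ξ=(vx,vy,ωz)=(0.2325, 0.0525, -0.3068), dt=0.8 → body Δ=(0.1893, 0.0189, -0.2455) → world pose (0.2182, 0.1345, -0.0750)
step 4: ξ=(vx,vy,ωz)=(0.0525, 0.2325, -0.9205), dt=0.8 → body Δ=(0.1037, 0.1549, -0.7364) → world pose (0.3332, 0.2812, -0.8114)
step 5: ξ=(vx,vy,ωz)=(0.0675, -0.1425, 0.6477), dt=0.5 → body Δ=(0.0446, -0.0646, 0.3239) → world pose (0.3171, 0.2044, -0.4875)

(0.3171, 0.2044, -0.4875)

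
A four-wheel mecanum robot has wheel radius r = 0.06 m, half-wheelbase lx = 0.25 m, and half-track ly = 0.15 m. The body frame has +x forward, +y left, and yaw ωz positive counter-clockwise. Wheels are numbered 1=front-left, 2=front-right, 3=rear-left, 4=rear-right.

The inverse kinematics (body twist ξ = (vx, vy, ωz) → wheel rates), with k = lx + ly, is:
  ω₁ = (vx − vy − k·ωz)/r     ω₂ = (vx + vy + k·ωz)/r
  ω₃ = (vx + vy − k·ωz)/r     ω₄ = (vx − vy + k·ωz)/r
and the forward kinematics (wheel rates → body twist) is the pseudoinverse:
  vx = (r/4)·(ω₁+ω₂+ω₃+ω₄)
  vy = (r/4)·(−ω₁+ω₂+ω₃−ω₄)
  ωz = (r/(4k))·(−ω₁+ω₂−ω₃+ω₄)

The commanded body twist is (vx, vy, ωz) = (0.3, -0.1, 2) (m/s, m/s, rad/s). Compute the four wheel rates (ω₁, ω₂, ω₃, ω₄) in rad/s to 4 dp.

(-6.6667, 16.6667, -10.0000, 20.0000)

k = lx + ly = 0.25 + 0.15 = 0.4000;  k·ωz = 0.4000·2 = 0.8000
ω₁ (FL) = (vx − vy − k·ωz)/r = -0.4000/0.06 = -6.6667
ω₂ (FR) = (vx + vy + k·ωz)/r = 1.0000/0.06 = 16.6667
ω₃ (RL) = (vx + vy − k·ωz)/r = -0.6000/0.06 = -10.0000
ω₄ (RR) = (vx − vy + k·ωz)/r = 1.2000/0.06 = 20.0000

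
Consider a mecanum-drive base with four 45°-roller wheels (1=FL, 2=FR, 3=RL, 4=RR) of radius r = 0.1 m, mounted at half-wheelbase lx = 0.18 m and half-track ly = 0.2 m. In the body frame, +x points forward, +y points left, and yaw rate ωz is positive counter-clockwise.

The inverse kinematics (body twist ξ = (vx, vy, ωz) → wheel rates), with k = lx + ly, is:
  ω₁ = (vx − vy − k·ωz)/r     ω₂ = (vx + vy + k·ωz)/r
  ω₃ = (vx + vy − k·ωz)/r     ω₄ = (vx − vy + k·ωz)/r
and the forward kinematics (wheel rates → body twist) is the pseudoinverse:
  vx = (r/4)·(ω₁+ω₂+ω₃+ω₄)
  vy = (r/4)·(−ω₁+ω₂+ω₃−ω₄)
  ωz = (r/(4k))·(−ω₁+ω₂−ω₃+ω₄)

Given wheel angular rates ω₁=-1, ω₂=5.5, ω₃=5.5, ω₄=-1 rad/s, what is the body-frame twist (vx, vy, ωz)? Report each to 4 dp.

k = lx + ly = 0.18 + 0.2 = 0.3800
ω₁+ω₂+ω₃+ω₄ = 9.0000  →  vx = (0.1/4)·9.0000 = 0.2250
−ω₁+ω₂+ω₃−ω₄ = 13.0000  →  vy = (0.1/4)·13.0000 = 0.3250
−ω₁+ω₂−ω₃+ω₄ = 0.0000  →  ωz = (0.1/1.5200)·0.0000 = 0.0000

(0.2250, 0.3250, 0.0000)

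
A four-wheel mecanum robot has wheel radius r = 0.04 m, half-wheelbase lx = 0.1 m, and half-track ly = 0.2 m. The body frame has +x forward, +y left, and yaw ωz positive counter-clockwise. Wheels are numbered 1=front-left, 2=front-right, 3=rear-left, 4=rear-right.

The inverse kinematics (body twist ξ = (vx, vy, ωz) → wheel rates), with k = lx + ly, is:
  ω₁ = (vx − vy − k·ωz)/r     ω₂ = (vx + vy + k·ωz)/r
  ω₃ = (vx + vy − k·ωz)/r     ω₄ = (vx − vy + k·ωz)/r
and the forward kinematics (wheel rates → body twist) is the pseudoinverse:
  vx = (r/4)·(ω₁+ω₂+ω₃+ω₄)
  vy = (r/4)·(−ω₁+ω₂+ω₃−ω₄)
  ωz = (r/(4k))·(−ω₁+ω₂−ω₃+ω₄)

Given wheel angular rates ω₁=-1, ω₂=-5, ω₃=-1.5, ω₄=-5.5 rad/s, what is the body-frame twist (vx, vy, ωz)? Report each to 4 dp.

k = lx + ly = 0.1 + 0.2 = 0.3000
ω₁+ω₂+ω₃+ω₄ = -13.0000  →  vx = (0.04/4)·-13.0000 = -0.1300
−ω₁+ω₂+ω₃−ω₄ = 0.0000  →  vy = (0.04/4)·0.0000 = 0.0000
−ω₁+ω₂−ω₃+ω₄ = -8.0000  →  ωz = (0.04/1.2000)·-8.0000 = -0.2667

(-0.1300, 0.0000, -0.2667)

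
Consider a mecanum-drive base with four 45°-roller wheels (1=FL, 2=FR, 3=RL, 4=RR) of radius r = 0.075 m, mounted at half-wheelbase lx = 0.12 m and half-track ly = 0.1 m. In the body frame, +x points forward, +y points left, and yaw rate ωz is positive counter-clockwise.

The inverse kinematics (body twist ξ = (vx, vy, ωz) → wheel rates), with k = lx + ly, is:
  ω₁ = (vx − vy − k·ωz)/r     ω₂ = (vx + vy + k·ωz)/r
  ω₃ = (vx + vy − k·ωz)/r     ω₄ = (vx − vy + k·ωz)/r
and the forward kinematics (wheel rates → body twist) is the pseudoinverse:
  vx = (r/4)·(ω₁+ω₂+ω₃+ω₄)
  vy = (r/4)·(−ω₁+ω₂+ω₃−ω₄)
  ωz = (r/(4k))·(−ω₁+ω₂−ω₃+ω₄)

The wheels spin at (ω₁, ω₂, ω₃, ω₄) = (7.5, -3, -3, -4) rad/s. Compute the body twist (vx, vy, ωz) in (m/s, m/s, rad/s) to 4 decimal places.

(-0.0469, -0.1781, -0.9801)

k = lx + ly = 0.12 + 0.1 = 0.2200
ω₁+ω₂+ω₃+ω₄ = -2.5000  →  vx = (0.075/4)·-2.5000 = -0.0469
−ω₁+ω₂+ω₃−ω₄ = -9.5000  →  vy = (0.075/4)·-9.5000 = -0.1781
−ω₁+ω₂−ω₃+ω₄ = -11.5000  →  ωz = (0.075/0.8800)·-11.5000 = -0.9801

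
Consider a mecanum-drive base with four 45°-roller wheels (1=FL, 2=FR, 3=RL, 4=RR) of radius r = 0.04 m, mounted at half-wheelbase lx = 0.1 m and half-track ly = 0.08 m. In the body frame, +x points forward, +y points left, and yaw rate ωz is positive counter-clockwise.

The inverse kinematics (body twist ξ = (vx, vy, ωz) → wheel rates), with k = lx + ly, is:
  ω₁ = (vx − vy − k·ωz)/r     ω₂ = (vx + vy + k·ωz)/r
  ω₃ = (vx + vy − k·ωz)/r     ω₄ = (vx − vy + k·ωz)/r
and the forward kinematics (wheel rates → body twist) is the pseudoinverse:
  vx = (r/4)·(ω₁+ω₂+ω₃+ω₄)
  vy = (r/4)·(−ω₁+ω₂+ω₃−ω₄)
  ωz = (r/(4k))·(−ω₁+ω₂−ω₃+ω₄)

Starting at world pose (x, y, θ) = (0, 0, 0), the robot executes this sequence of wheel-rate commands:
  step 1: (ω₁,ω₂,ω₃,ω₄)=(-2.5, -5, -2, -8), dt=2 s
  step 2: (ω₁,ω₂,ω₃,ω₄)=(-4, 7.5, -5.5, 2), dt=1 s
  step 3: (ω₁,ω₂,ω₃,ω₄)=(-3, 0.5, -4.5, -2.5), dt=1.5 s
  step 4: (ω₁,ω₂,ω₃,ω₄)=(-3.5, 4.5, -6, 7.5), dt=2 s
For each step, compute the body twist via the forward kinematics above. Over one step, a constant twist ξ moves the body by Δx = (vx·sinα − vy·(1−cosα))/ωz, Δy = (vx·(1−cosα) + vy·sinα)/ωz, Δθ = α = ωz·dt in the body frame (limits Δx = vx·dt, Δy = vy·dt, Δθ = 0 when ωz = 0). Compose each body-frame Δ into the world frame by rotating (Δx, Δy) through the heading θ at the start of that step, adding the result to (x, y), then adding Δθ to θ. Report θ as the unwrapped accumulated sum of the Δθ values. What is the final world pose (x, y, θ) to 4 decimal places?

(-0.3181, 0.2768, 2.9583)

step 1: ξ=(vx,vy,ωz)=(-0.1750, 0.0350, -0.4722), dt=2.0 → body Δ=(-0.2696, 0.2134, -0.9444) → world pose (-0.2696, 0.2134, -0.9444)
step 2: ξ=(vx,vy,ωz)=(0.0000, 0.0400, 1.0556), dt=1.0 → body Δ=(-0.0192, 0.0330, 1.0556) → world pose (-0.2541, 0.2483, 0.1111)
step 3: ξ=(vx,vy,ωz)=(-0.0950, 0.0150, 0.3056), dt=1.5 → body Δ=(-0.1426, -0.0104, 0.4583) → world pose (-0.3947, 0.2222, 0.5694)
step 4: ξ=(vx,vy,ωz)=(0.0250, -0.0550, 1.1944), dt=2.0 → body Δ=(0.0940, 0.0047, 2.3889) → world pose (-0.3181, 0.2768, 2.9583)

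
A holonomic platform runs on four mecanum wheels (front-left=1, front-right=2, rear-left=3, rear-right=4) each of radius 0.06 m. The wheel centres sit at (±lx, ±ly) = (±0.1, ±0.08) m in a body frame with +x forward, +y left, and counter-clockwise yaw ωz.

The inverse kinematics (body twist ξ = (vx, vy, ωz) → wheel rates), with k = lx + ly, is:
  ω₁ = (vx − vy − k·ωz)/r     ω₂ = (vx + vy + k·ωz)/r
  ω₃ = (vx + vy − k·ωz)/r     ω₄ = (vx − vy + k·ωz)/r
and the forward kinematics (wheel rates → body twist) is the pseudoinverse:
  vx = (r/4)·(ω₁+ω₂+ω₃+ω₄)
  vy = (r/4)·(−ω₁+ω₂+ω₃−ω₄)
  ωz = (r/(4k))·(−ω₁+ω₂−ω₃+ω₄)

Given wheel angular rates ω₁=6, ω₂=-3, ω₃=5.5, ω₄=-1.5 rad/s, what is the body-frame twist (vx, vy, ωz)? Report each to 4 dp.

(0.1050, -0.0300, -1.3333)

k = lx + ly = 0.1 + 0.08 = 0.1800
ω₁+ω₂+ω₃+ω₄ = 7.0000  →  vx = (0.06/4)·7.0000 = 0.1050
−ω₁+ω₂+ω₃−ω₄ = -2.0000  →  vy = (0.06/4)·-2.0000 = -0.0300
−ω₁+ω₂−ω₃+ω₄ = -16.0000  →  ωz = (0.06/0.7200)·-16.0000 = -1.3333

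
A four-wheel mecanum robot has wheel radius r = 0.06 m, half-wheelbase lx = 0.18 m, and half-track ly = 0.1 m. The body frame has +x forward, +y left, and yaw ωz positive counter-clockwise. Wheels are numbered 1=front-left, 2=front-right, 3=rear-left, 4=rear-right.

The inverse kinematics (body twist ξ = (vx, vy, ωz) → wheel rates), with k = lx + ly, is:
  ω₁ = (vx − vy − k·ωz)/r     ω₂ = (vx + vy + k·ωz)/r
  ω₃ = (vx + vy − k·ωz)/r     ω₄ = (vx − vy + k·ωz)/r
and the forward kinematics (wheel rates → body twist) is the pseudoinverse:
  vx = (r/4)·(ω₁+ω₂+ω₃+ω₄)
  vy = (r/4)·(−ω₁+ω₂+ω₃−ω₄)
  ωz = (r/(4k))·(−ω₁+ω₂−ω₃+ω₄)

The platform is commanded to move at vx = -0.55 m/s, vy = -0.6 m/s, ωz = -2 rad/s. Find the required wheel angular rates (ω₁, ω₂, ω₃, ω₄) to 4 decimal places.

k = lx + ly = 0.18 + 0.1 = 0.2800;  k·ωz = 0.2800·-2 = -0.5600
ω₁ (FL) = (vx − vy − k·ωz)/r = 0.6100/0.06 = 10.1667
ω₂ (FR) = (vx + vy + k·ωz)/r = -1.7100/0.06 = -28.5000
ω₃ (RL) = (vx + vy − k·ωz)/r = -0.5900/0.06 = -9.8333
ω₄ (RR) = (vx − vy + k·ωz)/r = -0.5100/0.06 = -8.5000

(10.1667, -28.5000, -9.8333, -8.5000)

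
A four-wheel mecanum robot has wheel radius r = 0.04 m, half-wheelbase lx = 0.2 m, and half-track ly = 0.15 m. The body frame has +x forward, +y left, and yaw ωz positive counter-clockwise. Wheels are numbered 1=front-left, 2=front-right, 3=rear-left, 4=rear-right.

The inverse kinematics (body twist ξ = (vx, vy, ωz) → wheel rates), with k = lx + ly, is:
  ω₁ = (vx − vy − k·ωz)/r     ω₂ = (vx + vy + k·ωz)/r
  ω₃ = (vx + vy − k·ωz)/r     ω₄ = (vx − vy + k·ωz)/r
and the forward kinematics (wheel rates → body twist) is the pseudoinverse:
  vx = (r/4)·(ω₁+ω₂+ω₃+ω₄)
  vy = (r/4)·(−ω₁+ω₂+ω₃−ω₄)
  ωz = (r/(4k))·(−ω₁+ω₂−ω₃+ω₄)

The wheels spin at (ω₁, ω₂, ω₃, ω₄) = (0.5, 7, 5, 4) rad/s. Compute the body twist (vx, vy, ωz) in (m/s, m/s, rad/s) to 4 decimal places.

(0.1650, 0.0750, 0.1571)

k = lx + ly = 0.2 + 0.15 = 0.3500
ω₁+ω₂+ω₃+ω₄ = 16.5000  →  vx = (0.04/4)·16.5000 = 0.1650
−ω₁+ω₂+ω₃−ω₄ = 7.5000  →  vy = (0.04/4)·7.5000 = 0.0750
−ω₁+ω₂−ω₃+ω₄ = 5.5000  →  ωz = (0.04/1.4000)·5.5000 = 0.1571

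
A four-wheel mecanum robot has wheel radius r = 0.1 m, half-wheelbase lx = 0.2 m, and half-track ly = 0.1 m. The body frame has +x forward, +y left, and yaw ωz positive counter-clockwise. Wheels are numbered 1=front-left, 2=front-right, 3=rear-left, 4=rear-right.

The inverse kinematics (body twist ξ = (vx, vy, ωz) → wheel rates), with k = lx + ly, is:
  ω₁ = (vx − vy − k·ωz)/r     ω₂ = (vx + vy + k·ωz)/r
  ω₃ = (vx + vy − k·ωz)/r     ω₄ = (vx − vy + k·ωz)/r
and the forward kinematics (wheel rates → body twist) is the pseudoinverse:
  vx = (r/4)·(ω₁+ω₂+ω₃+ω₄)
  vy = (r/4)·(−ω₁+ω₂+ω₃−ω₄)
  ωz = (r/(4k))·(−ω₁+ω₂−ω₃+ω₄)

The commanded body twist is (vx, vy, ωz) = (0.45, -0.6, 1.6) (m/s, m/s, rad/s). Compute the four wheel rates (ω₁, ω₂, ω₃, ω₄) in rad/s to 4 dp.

k = lx + ly = 0.2 + 0.1 = 0.3000;  k·ωz = 0.3000·1.6 = 0.4800
ω₁ (FL) = (vx − vy − k·ωz)/r = 0.5700/0.1 = 5.7000
ω₂ (FR) = (vx + vy + k·ωz)/r = 0.3300/0.1 = 3.3000
ω₃ (RL) = (vx + vy − k·ωz)/r = -0.6300/0.1 = -6.3000
ω₄ (RR) = (vx − vy + k·ωz)/r = 1.5300/0.1 = 15.3000

(5.7000, 3.3000, -6.3000, 15.3000)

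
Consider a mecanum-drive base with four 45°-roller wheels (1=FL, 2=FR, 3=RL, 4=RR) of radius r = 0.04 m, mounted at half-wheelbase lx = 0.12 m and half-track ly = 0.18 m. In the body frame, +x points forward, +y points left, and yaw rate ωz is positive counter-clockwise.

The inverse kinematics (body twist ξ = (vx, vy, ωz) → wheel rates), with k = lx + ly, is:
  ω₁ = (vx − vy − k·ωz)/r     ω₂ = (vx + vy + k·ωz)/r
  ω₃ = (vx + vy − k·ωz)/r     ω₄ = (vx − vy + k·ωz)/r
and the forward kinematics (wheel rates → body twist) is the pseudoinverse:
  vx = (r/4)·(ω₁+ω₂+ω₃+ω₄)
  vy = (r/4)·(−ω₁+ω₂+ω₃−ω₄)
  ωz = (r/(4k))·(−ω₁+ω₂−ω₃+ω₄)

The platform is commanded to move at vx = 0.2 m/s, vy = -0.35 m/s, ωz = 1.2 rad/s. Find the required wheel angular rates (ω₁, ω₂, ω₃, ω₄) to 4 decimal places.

k = lx + ly = 0.12 + 0.18 = 0.3000;  k·ωz = 0.3000·1.2 = 0.3600
ω₁ (FL) = (vx − vy − k·ωz)/r = 0.1900/0.04 = 4.7500
ω₂ (FR) = (vx + vy + k·ωz)/r = 0.2100/0.04 = 5.2500
ω₃ (RL) = (vx + vy − k·ωz)/r = -0.5100/0.04 = -12.7500
ω₄ (RR) = (vx − vy + k·ωz)/r = 0.9100/0.04 = 22.7500

(4.7500, 5.2500, -12.7500, 22.7500)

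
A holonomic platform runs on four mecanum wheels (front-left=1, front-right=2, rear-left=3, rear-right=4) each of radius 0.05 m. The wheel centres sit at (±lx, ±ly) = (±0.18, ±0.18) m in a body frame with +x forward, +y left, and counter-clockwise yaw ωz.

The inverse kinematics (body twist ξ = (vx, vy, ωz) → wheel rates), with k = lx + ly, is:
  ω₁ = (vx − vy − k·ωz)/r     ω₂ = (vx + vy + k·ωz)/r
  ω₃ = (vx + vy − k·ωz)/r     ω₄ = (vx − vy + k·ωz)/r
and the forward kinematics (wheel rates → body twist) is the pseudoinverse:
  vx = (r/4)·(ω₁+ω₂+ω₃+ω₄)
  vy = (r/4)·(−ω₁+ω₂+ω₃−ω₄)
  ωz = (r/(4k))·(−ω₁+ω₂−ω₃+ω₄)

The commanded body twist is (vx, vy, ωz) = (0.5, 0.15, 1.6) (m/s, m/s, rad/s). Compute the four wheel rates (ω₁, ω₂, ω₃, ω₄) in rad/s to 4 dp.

(-4.5200, 24.5200, 1.4800, 18.5200)

k = lx + ly = 0.18 + 0.18 = 0.3600;  k·ωz = 0.3600·1.6 = 0.5760
ω₁ (FL) = (vx − vy − k·ωz)/r = -0.2260/0.05 = -4.5200
ω₂ (FR) = (vx + vy + k·ωz)/r = 1.2260/0.05 = 24.5200
ω₃ (RL) = (vx + vy − k·ωz)/r = 0.0740/0.05 = 1.4800
ω₄ (RR) = (vx − vy + k·ωz)/r = 0.9260/0.05 = 18.5200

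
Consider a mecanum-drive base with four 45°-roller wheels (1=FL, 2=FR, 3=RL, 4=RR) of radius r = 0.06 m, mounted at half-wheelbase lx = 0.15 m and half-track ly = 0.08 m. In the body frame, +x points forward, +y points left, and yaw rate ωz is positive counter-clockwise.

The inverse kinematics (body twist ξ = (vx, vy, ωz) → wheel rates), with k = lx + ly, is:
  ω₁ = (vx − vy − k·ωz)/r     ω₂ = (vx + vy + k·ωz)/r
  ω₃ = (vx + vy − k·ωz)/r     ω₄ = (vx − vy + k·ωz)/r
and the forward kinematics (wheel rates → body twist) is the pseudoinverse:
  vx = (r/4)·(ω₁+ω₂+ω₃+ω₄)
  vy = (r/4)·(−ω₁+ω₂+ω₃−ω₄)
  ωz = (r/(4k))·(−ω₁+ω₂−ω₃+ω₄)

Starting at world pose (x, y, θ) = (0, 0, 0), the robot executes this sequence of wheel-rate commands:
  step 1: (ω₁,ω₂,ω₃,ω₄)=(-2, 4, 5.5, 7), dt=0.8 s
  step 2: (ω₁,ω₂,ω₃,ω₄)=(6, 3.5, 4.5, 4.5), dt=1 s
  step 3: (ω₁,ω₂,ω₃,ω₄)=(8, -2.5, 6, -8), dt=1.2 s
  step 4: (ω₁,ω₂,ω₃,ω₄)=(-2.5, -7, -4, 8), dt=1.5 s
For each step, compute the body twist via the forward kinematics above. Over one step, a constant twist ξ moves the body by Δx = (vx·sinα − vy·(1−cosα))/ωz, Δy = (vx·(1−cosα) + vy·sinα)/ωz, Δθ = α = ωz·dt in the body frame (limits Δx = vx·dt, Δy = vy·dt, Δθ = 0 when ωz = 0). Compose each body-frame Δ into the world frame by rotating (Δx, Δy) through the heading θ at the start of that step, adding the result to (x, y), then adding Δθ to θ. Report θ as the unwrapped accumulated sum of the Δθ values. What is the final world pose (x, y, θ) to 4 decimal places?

(0.1289, 0.1672, -0.9554)

step 1: ξ=(vx,vy,ωz)=(0.2175, 0.0675, 0.4891), dt=0.8 → body Δ=(0.1592, 0.0862, 0.3913) → world pose (0.1592, 0.0862, 0.3913)
step 2: ξ=(vx,vy,ωz)=(0.2775, -0.0375, -0.1630), dt=1.0 → body Δ=(0.2732, -0.0599, -0.1630) → world pose (0.4346, 0.1351, 0.2283)
step 3: ξ=(vx,vy,ωz)=(0.0525, 0.0525, -1.5978), dt=1.2 → body Δ=(0.0749, -0.0131, -1.9174) → world pose (0.5105, 0.1392, -1.6891)
step 4: ξ=(vx,vy,ωz)=(-0.0825, -0.2475, 0.4891), dt=1.5 → body Δ=(0.0172, -0.3822, 0.7337) → world pose (0.1289, 0.1672, -0.9554)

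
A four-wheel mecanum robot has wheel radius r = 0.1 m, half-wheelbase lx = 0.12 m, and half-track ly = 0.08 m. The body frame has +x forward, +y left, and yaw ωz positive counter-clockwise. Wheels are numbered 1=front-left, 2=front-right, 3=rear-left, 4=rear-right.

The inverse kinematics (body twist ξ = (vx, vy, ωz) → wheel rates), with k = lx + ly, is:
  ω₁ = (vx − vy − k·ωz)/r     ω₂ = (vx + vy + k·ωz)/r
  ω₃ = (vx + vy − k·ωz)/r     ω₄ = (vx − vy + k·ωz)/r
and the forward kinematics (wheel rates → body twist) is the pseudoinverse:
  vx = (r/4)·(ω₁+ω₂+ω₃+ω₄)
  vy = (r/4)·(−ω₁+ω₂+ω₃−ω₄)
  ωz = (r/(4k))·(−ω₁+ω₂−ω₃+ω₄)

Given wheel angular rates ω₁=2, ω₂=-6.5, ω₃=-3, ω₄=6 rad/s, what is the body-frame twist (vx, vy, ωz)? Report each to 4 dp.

(-0.0375, -0.4375, 0.0625)

k = lx + ly = 0.12 + 0.08 = 0.2000
ω₁+ω₂+ω₃+ω₄ = -1.5000  →  vx = (0.1/4)·-1.5000 = -0.0375
−ω₁+ω₂+ω₃−ω₄ = -17.5000  →  vy = (0.1/4)·-17.5000 = -0.4375
−ω₁+ω₂−ω₃+ω₄ = 0.5000  →  ωz = (0.1/0.8000)·0.5000 = 0.0625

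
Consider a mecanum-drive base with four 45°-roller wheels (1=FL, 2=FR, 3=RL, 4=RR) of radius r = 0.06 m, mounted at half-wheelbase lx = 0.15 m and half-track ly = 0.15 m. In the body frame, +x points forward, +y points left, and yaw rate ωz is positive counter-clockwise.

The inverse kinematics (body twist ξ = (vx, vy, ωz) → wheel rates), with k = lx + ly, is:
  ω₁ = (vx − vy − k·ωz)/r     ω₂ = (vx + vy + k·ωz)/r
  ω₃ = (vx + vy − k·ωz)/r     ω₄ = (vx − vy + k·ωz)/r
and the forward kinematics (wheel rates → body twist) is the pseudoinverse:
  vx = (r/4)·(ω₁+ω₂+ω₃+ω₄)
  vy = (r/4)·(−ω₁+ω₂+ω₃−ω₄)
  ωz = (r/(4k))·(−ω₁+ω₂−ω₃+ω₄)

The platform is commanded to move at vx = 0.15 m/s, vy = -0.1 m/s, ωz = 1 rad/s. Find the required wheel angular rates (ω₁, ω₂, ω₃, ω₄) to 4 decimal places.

k = lx + ly = 0.15 + 0.15 = 0.3000;  k·ωz = 0.3000·1 = 0.3000
ω₁ (FL) = (vx − vy − k·ωz)/r = -0.0500/0.06 = -0.8333
ω₂ (FR) = (vx + vy + k·ωz)/r = 0.3500/0.06 = 5.8333
ω₃ (RL) = (vx + vy − k·ωz)/r = -0.2500/0.06 = -4.1667
ω₄ (RR) = (vx − vy + k·ωz)/r = 0.5500/0.06 = 9.1667

(-0.8333, 5.8333, -4.1667, 9.1667)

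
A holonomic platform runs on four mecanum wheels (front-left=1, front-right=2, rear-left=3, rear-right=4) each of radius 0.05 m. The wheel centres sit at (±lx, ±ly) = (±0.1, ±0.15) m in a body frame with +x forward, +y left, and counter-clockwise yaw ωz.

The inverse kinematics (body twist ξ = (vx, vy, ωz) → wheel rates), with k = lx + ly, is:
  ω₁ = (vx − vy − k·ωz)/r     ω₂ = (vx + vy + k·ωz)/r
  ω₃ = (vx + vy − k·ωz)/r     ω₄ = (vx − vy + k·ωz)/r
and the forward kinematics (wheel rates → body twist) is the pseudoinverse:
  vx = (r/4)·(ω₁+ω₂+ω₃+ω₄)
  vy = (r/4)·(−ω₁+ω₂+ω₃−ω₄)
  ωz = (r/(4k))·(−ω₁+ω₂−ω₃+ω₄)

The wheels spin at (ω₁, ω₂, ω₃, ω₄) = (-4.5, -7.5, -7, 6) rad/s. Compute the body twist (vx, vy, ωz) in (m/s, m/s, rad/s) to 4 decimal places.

(-0.1625, -0.2000, 0.5000)

k = lx + ly = 0.1 + 0.15 = 0.2500
ω₁+ω₂+ω₃+ω₄ = -13.0000  →  vx = (0.05/4)·-13.0000 = -0.1625
−ω₁+ω₂+ω₃−ω₄ = -16.0000  →  vy = (0.05/4)·-16.0000 = -0.2000
−ω₁+ω₂−ω₃+ω₄ = 10.0000  →  ωz = (0.05/1.0000)·10.0000 = 0.5000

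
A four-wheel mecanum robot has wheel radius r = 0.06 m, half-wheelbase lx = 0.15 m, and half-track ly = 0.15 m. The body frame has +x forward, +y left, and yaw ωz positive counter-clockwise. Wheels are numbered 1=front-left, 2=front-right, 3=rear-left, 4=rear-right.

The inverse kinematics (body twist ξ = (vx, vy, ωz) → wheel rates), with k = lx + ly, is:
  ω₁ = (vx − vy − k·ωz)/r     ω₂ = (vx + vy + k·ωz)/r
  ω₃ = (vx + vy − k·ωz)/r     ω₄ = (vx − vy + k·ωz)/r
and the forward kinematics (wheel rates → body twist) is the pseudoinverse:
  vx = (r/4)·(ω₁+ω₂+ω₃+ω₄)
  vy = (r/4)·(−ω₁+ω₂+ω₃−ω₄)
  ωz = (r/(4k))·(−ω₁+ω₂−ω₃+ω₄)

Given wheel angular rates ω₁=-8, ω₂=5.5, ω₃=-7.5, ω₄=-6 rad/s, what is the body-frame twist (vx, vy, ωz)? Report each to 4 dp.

(-0.2400, 0.1800, 0.7500)

k = lx + ly = 0.15 + 0.15 = 0.3000
ω₁+ω₂+ω₃+ω₄ = -16.0000  →  vx = (0.06/4)·-16.0000 = -0.2400
−ω₁+ω₂+ω₃−ω₄ = 12.0000  →  vy = (0.06/4)·12.0000 = 0.1800
−ω₁+ω₂−ω₃+ω₄ = 15.0000  →  ωz = (0.06/1.2000)·15.0000 = 0.7500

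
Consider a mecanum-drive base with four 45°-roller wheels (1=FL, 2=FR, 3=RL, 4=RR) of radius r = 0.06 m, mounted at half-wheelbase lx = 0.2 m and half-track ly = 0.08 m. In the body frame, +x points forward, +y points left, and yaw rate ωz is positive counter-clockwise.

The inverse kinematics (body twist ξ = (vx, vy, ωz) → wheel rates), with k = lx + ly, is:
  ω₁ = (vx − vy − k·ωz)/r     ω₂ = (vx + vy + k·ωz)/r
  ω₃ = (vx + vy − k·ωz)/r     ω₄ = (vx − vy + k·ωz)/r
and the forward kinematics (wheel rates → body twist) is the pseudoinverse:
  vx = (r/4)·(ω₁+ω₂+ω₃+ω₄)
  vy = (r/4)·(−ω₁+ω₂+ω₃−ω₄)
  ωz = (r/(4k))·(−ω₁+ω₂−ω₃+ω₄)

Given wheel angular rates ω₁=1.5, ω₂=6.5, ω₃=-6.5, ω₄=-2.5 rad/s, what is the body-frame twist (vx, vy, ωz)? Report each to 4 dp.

(-0.0150, 0.0150, 0.4821)

k = lx + ly = 0.2 + 0.08 = 0.2800
ω₁+ω₂+ω₃+ω₄ = -1.0000  →  vx = (0.06/4)·-1.0000 = -0.0150
−ω₁+ω₂+ω₃−ω₄ = 1.0000  →  vy = (0.06/4)·1.0000 = 0.0150
−ω₁+ω₂−ω₃+ω₄ = 9.0000  →  ωz = (0.06/1.1200)·9.0000 = 0.4821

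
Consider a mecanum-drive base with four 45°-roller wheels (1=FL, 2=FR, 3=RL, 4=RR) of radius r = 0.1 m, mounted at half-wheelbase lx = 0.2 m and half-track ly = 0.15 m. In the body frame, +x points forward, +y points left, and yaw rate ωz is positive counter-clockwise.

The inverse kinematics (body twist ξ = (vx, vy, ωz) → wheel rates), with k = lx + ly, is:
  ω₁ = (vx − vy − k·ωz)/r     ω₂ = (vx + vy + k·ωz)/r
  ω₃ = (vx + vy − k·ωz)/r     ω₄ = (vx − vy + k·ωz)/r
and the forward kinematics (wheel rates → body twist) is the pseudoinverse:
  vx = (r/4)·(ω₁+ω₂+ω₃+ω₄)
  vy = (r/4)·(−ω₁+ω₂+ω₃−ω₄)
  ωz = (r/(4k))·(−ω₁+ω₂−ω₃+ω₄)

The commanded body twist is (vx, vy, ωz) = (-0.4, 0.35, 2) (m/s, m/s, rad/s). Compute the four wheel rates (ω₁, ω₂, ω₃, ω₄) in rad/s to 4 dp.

k = lx + ly = 0.2 + 0.15 = 0.3500;  k·ωz = 0.3500·2 = 0.7000
ω₁ (FL) = (vx − vy − k·ωz)/r = -1.4500/0.1 = -14.5000
ω₂ (FR) = (vx + vy + k·ωz)/r = 0.6500/0.1 = 6.5000
ω₃ (RL) = (vx + vy − k·ωz)/r = -0.7500/0.1 = -7.5000
ω₄ (RR) = (vx − vy + k·ωz)/r = -0.0500/0.1 = -0.5000

(-14.5000, 6.5000, -7.5000, -0.5000)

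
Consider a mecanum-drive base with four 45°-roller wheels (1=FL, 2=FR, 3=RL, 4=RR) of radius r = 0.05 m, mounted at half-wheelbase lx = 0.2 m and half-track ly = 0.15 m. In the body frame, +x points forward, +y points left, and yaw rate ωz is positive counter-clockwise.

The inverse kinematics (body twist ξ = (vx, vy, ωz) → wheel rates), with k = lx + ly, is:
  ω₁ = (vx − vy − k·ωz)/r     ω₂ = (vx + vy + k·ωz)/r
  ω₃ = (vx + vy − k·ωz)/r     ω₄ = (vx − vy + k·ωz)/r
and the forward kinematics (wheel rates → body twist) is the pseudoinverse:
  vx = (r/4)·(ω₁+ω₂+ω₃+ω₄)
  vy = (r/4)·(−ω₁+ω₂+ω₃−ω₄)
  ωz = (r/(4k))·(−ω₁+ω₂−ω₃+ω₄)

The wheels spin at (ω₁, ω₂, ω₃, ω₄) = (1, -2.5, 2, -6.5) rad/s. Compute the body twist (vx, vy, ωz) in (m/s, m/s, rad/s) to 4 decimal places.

(-0.0750, 0.0625, -0.4286)

k = lx + ly = 0.2 + 0.15 = 0.3500
ω₁+ω₂+ω₃+ω₄ = -6.0000  →  vx = (0.05/4)·-6.0000 = -0.0750
−ω₁+ω₂+ω₃−ω₄ = 5.0000  →  vy = (0.05/4)·5.0000 = 0.0625
−ω₁+ω₂−ω₃+ω₄ = -12.0000  →  ωz = (0.05/1.4000)·-12.0000 = -0.4286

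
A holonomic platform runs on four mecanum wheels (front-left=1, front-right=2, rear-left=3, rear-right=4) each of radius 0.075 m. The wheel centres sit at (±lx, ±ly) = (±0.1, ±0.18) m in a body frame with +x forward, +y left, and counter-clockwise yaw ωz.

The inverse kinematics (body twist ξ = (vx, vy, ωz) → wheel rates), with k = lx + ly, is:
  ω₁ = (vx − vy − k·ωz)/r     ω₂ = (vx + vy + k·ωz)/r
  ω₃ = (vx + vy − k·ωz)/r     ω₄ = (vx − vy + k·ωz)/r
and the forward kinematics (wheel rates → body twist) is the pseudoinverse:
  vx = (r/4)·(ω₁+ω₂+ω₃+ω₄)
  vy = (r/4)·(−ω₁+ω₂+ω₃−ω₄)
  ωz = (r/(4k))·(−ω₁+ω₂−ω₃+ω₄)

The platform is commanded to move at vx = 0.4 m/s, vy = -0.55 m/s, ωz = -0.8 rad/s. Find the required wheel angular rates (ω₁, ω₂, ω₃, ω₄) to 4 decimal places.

k = lx + ly = 0.1 + 0.18 = 0.2800;  k·ωz = 0.2800·-0.8 = -0.2240
ω₁ (FL) = (vx − vy − k·ωz)/r = 1.1740/0.075 = 15.6533
ω₂ (FR) = (vx + vy + k·ωz)/r = -0.3740/0.075 = -4.9867
ω₃ (RL) = (vx + vy − k·ωz)/r = 0.0740/0.075 = 0.9867
ω₄ (RR) = (vx − vy + k·ωz)/r = 0.7260/0.075 = 9.6800

(15.6533, -4.9867, 0.9867, 9.6800)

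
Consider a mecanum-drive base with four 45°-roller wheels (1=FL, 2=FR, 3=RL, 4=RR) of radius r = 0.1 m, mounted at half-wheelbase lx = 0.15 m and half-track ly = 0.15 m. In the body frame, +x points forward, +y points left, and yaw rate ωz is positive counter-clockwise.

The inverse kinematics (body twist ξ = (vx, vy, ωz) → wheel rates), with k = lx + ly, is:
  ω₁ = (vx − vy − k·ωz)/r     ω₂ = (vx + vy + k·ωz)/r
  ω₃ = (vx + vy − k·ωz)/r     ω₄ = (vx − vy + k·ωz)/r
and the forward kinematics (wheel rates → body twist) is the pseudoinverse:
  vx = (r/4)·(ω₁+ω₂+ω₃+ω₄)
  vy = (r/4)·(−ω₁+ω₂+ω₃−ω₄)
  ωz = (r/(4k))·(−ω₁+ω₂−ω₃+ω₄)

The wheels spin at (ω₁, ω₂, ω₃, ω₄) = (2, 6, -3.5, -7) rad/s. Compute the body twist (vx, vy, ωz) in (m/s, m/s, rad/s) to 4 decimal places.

k = lx + ly = 0.15 + 0.15 = 0.3000
ω₁+ω₂+ω₃+ω₄ = -2.5000  →  vx = (0.1/4)·-2.5000 = -0.0625
−ω₁+ω₂+ω₃−ω₄ = 7.5000  →  vy = (0.1/4)·7.5000 = 0.1875
−ω₁+ω₂−ω₃+ω₄ = 0.5000  →  ωz = (0.1/1.2000)·0.5000 = 0.0417

(-0.0625, 0.1875, 0.0417)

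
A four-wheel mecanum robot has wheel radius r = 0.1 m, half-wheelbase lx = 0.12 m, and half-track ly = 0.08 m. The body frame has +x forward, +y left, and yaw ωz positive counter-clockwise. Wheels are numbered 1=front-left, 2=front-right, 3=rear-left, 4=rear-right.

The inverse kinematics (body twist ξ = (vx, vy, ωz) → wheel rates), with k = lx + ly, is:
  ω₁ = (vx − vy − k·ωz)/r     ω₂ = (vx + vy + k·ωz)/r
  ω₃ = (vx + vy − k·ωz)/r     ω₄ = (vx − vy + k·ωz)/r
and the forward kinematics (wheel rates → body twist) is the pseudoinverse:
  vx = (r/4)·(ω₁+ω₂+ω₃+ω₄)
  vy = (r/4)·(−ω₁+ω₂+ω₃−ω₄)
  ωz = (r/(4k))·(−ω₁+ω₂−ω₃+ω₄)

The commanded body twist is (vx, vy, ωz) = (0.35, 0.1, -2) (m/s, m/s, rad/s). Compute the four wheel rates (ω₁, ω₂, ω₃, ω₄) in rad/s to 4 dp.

k = lx + ly = 0.12 + 0.08 = 0.2000;  k·ωz = 0.2000·-2 = -0.4000
ω₁ (FL) = (vx − vy − k·ωz)/r = 0.6500/0.1 = 6.5000
ω₂ (FR) = (vx + vy + k·ωz)/r = 0.0500/0.1 = 0.5000
ω₃ (RL) = (vx + vy − k·ωz)/r = 0.8500/0.1 = 8.5000
ω₄ (RR) = (vx − vy + k·ωz)/r = -0.1500/0.1 = -1.5000

(6.5000, 0.5000, 8.5000, -1.5000)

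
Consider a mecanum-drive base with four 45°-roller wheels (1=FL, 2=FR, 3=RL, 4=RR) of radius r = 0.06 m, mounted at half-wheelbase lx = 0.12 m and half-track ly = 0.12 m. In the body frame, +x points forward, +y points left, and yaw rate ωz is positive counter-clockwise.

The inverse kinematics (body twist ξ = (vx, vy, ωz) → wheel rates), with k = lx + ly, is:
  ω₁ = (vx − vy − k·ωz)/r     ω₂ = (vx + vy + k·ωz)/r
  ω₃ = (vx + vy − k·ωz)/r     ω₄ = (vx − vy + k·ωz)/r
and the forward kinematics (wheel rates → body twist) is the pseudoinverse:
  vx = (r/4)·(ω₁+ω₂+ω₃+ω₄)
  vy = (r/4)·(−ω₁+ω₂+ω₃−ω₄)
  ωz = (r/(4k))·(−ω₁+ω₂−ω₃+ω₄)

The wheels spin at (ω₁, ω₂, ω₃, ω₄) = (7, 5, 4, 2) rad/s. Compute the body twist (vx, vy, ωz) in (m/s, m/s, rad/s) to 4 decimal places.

(0.2700, 0.0000, -0.2500)

k = lx + ly = 0.12 + 0.12 = 0.2400
ω₁+ω₂+ω₃+ω₄ = 18.0000  →  vx = (0.06/4)·18.0000 = 0.2700
−ω₁+ω₂+ω₃−ω₄ = 0.0000  →  vy = (0.06/4)·0.0000 = 0.0000
−ω₁+ω₂−ω₃+ω₄ = -4.0000  →  ωz = (0.06/0.9600)·-4.0000 = -0.2500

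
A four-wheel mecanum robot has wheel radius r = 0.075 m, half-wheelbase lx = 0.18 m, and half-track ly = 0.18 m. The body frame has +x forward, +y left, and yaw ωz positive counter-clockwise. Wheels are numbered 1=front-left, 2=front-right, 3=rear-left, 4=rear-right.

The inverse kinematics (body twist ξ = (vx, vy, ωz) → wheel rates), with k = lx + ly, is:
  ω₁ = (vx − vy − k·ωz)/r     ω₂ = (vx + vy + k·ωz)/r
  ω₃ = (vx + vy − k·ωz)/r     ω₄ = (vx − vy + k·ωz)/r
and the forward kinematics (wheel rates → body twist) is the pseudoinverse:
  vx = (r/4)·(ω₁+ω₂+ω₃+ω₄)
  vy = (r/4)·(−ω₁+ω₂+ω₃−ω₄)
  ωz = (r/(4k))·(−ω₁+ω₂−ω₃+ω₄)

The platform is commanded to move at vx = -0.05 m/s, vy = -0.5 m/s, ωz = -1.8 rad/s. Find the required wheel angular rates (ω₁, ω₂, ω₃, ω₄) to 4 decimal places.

(14.6400, -15.9733, 1.3067, -2.6400)

k = lx + ly = 0.18 + 0.18 = 0.3600;  k·ωz = 0.3600·-1.8 = -0.6480
ω₁ (FL) = (vx − vy − k·ωz)/r = 1.0980/0.075 = 14.6400
ω₂ (FR) = (vx + vy + k·ωz)/r = -1.1980/0.075 = -15.9733
ω₃ (RL) = (vx + vy − k·ωz)/r = 0.0980/0.075 = 1.3067
ω₄ (RR) = (vx − vy + k·ωz)/r = -0.1980/0.075 = -2.6400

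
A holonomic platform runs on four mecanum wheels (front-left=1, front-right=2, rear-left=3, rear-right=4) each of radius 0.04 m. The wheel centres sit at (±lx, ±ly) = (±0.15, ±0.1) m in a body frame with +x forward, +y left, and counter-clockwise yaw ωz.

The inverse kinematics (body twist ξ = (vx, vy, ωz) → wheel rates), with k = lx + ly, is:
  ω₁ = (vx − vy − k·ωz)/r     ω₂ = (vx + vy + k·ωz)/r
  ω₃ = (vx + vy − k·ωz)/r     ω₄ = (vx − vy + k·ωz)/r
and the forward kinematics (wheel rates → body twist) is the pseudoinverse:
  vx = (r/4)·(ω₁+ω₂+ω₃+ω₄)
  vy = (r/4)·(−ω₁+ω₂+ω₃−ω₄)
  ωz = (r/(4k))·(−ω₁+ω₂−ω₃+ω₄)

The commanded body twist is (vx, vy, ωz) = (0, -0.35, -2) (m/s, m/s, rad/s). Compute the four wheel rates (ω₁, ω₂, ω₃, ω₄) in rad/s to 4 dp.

k = lx + ly = 0.15 + 0.1 = 0.2500;  k·ωz = 0.2500·-2 = -0.5000
ω₁ (FL) = (vx − vy − k·ωz)/r = 0.8500/0.04 = 21.2500
ω₂ (FR) = (vx + vy + k·ωz)/r = -0.8500/0.04 = -21.2500
ω₃ (RL) = (vx + vy − k·ωz)/r = 0.1500/0.04 = 3.7500
ω₄ (RR) = (vx − vy + k·ωz)/r = -0.1500/0.04 = -3.7500

(21.2500, -21.2500, 3.7500, -3.7500)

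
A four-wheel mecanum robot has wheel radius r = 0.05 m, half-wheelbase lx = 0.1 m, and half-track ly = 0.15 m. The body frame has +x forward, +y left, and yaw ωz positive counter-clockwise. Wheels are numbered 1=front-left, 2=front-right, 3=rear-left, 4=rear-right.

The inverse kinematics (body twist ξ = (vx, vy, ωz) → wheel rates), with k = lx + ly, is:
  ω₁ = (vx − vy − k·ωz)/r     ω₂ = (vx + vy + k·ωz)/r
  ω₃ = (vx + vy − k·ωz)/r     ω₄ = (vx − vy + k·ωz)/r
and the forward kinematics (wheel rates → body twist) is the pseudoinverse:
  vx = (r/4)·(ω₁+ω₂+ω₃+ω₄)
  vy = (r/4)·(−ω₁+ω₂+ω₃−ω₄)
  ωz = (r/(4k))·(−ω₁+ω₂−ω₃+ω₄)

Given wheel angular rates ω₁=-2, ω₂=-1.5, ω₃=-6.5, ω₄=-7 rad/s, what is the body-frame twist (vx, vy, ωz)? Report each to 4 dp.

k = lx + ly = 0.1 + 0.15 = 0.2500
ω₁+ω₂+ω₃+ω₄ = -17.0000  →  vx = (0.05/4)·-17.0000 = -0.2125
−ω₁+ω₂+ω₃−ω₄ = 1.0000  →  vy = (0.05/4)·1.0000 = 0.0125
−ω₁+ω₂−ω₃+ω₄ = 0.0000  →  ωz = (0.05/1.0000)·0.0000 = 0.0000

(-0.2125, 0.0125, 0.0000)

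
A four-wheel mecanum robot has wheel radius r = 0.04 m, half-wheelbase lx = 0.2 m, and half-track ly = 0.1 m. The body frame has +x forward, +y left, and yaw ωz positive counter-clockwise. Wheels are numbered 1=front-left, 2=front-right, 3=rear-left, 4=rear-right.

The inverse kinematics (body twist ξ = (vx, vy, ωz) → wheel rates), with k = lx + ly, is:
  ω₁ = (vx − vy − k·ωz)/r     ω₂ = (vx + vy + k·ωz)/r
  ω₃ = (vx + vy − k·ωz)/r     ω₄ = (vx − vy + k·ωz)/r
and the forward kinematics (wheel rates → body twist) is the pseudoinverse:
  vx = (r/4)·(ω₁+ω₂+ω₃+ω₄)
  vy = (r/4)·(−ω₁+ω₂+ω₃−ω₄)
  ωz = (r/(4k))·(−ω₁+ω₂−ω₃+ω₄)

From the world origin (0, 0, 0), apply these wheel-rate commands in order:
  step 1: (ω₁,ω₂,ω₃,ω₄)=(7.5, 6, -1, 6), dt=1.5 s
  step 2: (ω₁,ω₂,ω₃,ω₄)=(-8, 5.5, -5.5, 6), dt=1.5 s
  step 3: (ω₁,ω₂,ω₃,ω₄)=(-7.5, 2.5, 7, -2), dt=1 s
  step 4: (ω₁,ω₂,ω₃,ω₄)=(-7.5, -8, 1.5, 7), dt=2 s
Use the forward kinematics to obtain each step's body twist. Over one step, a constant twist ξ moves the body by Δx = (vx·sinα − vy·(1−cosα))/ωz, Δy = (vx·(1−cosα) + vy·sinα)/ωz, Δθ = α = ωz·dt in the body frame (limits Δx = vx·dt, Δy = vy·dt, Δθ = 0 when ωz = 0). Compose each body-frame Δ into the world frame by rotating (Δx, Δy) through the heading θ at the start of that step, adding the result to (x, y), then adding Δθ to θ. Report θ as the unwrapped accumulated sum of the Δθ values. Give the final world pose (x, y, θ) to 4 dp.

step 1: ξ=(vx,vy,ωz)=(0.1850, -0.0850, 0.1833), dt=1.5 → body Δ=(0.2914, -0.0880, 0.2750) → world pose (0.2914, -0.0880, 0.2750)
step 2: ξ=(vx,vy,ωz)=(-0.0200, 0.0200, 0.8333), dt=1.5 → body Δ=(-0.0392, 0.0063, 1.2500) → world pose (0.2520, -0.0925, 1.5250)
step 3: ξ=(vx,vy,ωz)=(0.0000, 0.1900, 0.0333), dt=1.0 → body Δ=(-0.0032, 0.1900, 0.0333) → world pose (0.0621, -0.0870, 1.5583)
step 4: ξ=(vx,vy,ωz)=(-0.0700, -0.0600, 0.1667), dt=2.0 → body Δ=(-0.1176, -0.1409, 0.3333) → world pose (0.2015, -0.2063, 1.8917)

(0.2015, -0.2063, 1.8917)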